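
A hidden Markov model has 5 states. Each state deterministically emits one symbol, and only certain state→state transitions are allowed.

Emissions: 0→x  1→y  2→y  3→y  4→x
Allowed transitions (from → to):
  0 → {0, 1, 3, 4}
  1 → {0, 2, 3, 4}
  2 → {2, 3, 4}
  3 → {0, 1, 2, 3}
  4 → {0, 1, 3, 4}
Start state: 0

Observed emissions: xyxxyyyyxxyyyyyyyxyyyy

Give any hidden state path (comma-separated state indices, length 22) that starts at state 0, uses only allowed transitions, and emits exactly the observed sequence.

0,1,4,0,1,3,2,3,0,4,1,2,3,3,3,1,3,0,1,3,2,2

  t0 'x' -> {0,4}, take 0 (start)
  t1 'y' -> {1,2,3}, take 1 (0->1 ok)
  t2 'x' -> {0,4}, take 4 (1->4 ok)
  t3 'x' -> {0,4}, take 0 (4->0 ok)
  t4 'y' -> {1,2,3}, take 1 (0->1 ok)
  t5 'y' -> {1,2,3}, take 3 (1->3 ok)
  t6 'y' -> {1,2,3}, take 2 (3->2 ok)
  t7 'y' -> {1,2,3}, take 3 (2->3 ok)
  t8 'x' -> {0,4}, take 0 (3->0 ok)
  t9 'x' -> {0,4}, take 4 (0->4 ok)
  t10 'y' -> {1,2,3}, take 1 (4->1 ok)
  t11 'y' -> {1,2,3}, take 2 (1->2 ok)
  t12 'y' -> {1,2,3}, take 3 (2->3 ok)
  t13 'y' -> {1,2,3}, take 3 (3->3 ok)
  t14 'y' -> {1,2,3}, take 3 (3->3 ok)
  t15 'y' -> {1,2,3}, take 1 (3->1 ok)
  t16 'y' -> {1,2,3}, take 3 (1->3 ok)
  t17 'x' -> {0,4}, take 0 (3->0 ok)
  t18 'y' -> {1,2,3}, take 1 (0->1 ok)
  t19 'y' -> {1,2,3}, take 3 (1->3 ok)
  t20 'y' -> {1,2,3}, take 2 (3->2 ok)
  t21 'y' -> {1,2,3}, take 2 (2->2 ok)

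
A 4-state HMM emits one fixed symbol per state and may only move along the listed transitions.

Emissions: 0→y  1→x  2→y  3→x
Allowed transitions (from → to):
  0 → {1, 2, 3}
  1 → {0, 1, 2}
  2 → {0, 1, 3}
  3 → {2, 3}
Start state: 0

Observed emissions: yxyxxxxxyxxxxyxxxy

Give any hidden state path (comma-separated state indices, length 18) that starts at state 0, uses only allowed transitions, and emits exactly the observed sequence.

0,1,0,1,1,1,1,1,0,3,3,3,3,2,3,3,3,2

  t0 'y' -> {0,2}, take 0 (start)
  t1 'x' -> {1,3}, take 1 (0->1 ok)
  t2 'y' -> {0,2}, take 0 (1->0 ok)
  t3 'x' -> {1,3}, take 1 (0->1 ok)
  t4 'x' -> {1,3}, take 1 (1->1 ok)
  t5 'x' -> {1,3}, take 1 (1->1 ok)
  t6 'x' -> {1,3}, take 1 (1->1 ok)
  t7 'x' -> {1,3}, take 1 (1->1 ok)
  t8 'y' -> {0,2}, take 0 (1->0 ok)
  t9 'x' -> {1,3}, take 3 (0->3 ok)
  t10 'x' -> {1,3}, take 3 (3->3 ok)
  t11 'x' -> {1,3}, take 3 (3->3 ok)
  t12 'x' -> {1,3}, take 3 (3->3 ok)
  t13 'y' -> {0,2}, take 2 (3->2 ok)
  t14 'x' -> {1,3}, take 3 (2->3 ok)
  t15 'x' -> {1,3}, take 3 (3->3 ok)
  t16 'x' -> {1,3}, take 3 (3->3 ok)
  t17 'y' -> {0,2}, take 2 (3->2 ok)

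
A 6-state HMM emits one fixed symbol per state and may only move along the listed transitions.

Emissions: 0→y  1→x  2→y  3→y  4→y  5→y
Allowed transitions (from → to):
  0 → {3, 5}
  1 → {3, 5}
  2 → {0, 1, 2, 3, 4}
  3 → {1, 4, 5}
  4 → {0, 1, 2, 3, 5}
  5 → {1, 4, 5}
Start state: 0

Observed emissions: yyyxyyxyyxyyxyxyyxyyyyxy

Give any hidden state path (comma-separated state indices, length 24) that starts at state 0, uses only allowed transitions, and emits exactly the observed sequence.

0,3,5,1,5,5,1,5,5,1,3,5,1,3,1,3,4,1,5,5,4,3,1,5

  0: obs=y cand={0,2,3,4,5} pick 0 [start]
  1: obs=y cand={0,2,3,4,5} pick 3 [0->3 ok]
  2: obs=y cand={0,2,3,4,5} pick 5 [3->5 ok]
  3: obs=x cand={1} pick 1 [5->1 ok]
  4: obs=y cand={0,2,3,4,5} pick 5 [1->5 ok]
  5: obs=y cand={0,2,3,4,5} pick 5 [5->5 ok]
  6: obs=x cand={1} pick 1 [5->1 ok]
  7: obs=y cand={0,2,3,4,5} pick 5 [1->5 ok]
  8: obs=y cand={0,2,3,4,5} pick 5 [5->5 ok]
  9: obs=x cand={1} pick 1 [5->1 ok]
  10: obs=y cand={0,2,3,4,5} pick 3 [1->3 ok]
  11: obs=y cand={0,2,3,4,5} pick 5 [3->5 ok]
  12: obs=x cand={1} pick 1 [5->1 ok]
  13: obs=y cand={0,2,3,4,5} pick 3 [1->3 ok]
  14: obs=x cand={1} pick 1 [3->1 ok]
  15: obs=y cand={0,2,3,4,5} pick 3 [1->3 ok]
  16: obs=y cand={0,2,3,4,5} pick 4 [3->4 ok]
  17: obs=x cand={1} pick 1 [4->1 ok]
  18: obs=y cand={0,2,3,4,5} pick 5 [1->5 ok]
  19: obs=y cand={0,2,3,4,5} pick 5 [5->5 ok]
  20: obs=y cand={0,2,3,4,5} pick 4 [5->4 ok]
  21: obs=y cand={0,2,3,4,5} pick 3 [4->3 ok]
  22: obs=x cand={1} pick 1 [3->1 ok]
  23: obs=y cand={0,2,3,4,5} pick 5 [1->5 ok]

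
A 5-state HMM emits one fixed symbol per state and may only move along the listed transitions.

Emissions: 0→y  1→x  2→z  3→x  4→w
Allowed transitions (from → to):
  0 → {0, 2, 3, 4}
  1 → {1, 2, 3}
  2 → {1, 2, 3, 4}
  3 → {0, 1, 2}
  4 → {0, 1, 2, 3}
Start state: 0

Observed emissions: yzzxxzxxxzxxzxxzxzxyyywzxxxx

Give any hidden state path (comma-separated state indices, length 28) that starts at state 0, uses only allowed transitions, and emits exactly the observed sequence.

  t0 'y' -> {0}, take 0 (start)
  t1 'z' -> {2}, take 2 (0->2 ok)
  t2 'z' -> {2}, take 2 (2->2 ok)
  t3 'x' -> {1,3}, take 3 (2->3 ok)
  t4 'x' -> {1,3}, take 1 (3->1 ok)
  t5 'z' -> {2}, take 2 (1->2 ok)
  t6 'x' -> {1,3}, take 1 (2->1 ok)
  t7 'x' -> {1,3}, take 3 (1->3 ok)
  t8 'x' -> {1,3}, take 1 (3->1 ok)
  t9 'z' -> {2}, take 2 (1->2 ok)
  t10 'x' -> {1,3}, take 3 (2->3 ok)
  t11 'x' -> {1,3}, take 1 (3->1 ok)
  t12 'z' -> {2}, take 2 (1->2 ok)
  t13 'x' -> {1,3}, take 3 (2->3 ok)
  t14 'x' -> {1,3}, take 1 (3->1 ok)
  t15 'z' -> {2}, take 2 (1->2 ok)
  t16 'x' -> {1,3}, take 1 (2->1 ok)
  t17 'z' -> {2}, take 2 (1->2 ok)
  t18 'x' -> {1,3}, take 3 (2->3 ok)
  t19 'y' -> {0}, take 0 (3->0 ok)
  t20 'y' -> {0}, take 0 (0->0 ok)
  t21 'y' -> {0}, take 0 (0->0 ok)
  t22 'w' -> {4}, take 4 (0->4 ok)
  t23 'z' -> {2}, take 2 (4->2 ok)
  t24 'x' -> {1,3}, take 1 (2->1 ok)
  t25 'x' -> {1,3}, take 1 (1->1 ok)
  t26 'x' -> {1,3}, take 3 (1->3 ok)
  t27 'x' -> {1,3}, take 1 (3->1 ok)

0,2,2,3,1,2,1,3,1,2,3,1,2,3,1,2,1,2,3,0,0,0,4,2,1,1,3,1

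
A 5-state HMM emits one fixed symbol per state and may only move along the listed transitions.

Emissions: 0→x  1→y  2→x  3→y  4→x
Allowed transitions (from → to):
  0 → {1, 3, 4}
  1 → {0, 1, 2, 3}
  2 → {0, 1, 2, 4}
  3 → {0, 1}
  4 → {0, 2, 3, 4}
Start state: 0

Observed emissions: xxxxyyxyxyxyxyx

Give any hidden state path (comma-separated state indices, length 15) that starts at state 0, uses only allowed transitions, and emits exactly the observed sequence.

  t0 'x' -> {0,2,4}, take 0 (start)
  t1 'x' -> {0,2,4}, take 4 (0->4 ok)
  t2 'x' -> {0,2,4}, take 4 (4->4 ok)
  t3 'x' -> {0,2,4}, take 0 (4->0 ok)
  t4 'y' -> {1,3}, take 1 (0->1 ok)
  t5 'y' -> {1,3}, take 1 (1->1 ok)
  t6 'x' -> {0,2,4}, take 0 (1->0 ok)
  t7 'y' -> {1,3}, take 1 (0->1 ok)
  t8 'x' -> {0,2,4}, take 0 (1->0 ok)
  t9 'y' -> {1,3}, take 1 (0->1 ok)
  t10 'x' -> {0,2,4}, take 2 (1->2 ok)
  t11 'y' -> {1,3}, take 1 (2->1 ok)
  t12 'x' -> {0,2,4}, take 0 (1->0 ok)
  t13 'y' -> {1,3}, take 1 (0->1 ok)
  t14 'x' -> {0,2,4}, take 0 (1->0 ok)

0,4,4,0,1,1,0,1,0,1,2,1,0,1,0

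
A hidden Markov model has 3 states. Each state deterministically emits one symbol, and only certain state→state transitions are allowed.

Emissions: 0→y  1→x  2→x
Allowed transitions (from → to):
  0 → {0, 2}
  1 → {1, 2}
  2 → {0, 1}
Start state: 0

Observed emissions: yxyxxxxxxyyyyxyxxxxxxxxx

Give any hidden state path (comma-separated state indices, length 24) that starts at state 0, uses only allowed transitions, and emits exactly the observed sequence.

  0: obs=y cand={0} pick 0 [start]
  1: obs=x cand={1,2} pick 2 [0->2 ok]
  2: obs=y cand={0} pick 0 [2->0 ok]
  3: obs=x cand={1,2} pick 2 [0->2 ok]
  4: obs=x cand={1,2} pick 1 [2->1 ok]
  5: obs=x cand={1,2} pick 1 [1->1 ok]
  6: obs=x cand={1,2} pick 1 [1->1 ok]
  7: obs=x cand={1,2} pick 1 [1->1 ok]
  8: obs=x cand={1,2} pick 2 [1->2 ok]
  9: obs=y cand={0} pick 0 [2->0 ok]
  10: obs=y cand={0} pick 0 [0->0 ok]
  11: obs=y cand={0} pick 0 [0->0 ok]
  12: obs=y cand={0} pick 0 [0->0 ok]
  13: obs=x cand={1,2} pick 2 [0->2 ok]
  14: obs=y cand={0} pick 0 [2->0 ok]
  15: obs=x cand={1,2} pick 2 [0->2 ok]
  16: obs=x cand={1,2} pick 1 [2->1 ok]
  17: obs=x cand={1,2} pick 1 [1->1 ok]
  18: obs=x cand={1,2} pick 1 [1->1 ok]
  19: obs=x cand={1,2} pick 2 [1->2 ok]
  20: obs=x cand={1,2} pick 1 [2->1 ok]
  21: obs=x cand={1,2} pick 1 [1->1 ok]
  22: obs=x cand={1,2} pick 1 [1->1 ok]
  23: obs=x cand={1,2} pick 2 [1->2 ok]

0,2,0,2,1,1,1,1,2,0,0,0,0,2,0,2,1,1,1,2,1,1,1,2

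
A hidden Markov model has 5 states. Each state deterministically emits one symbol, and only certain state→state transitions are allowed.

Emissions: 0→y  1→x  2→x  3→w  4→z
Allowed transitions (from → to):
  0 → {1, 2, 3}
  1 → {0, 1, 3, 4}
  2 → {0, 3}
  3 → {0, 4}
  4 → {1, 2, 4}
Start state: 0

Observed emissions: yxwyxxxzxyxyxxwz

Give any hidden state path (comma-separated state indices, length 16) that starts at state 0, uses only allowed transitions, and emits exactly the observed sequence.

0,2,3,0,1,1,1,4,1,0,2,0,1,1,3,4

  0: obs=y cand={0} pick 0 [start]
  1: obs=x cand={1,2} pick 2 [0->2 ok]
  2: obs=w cand={3} pick 3 [2->3 ok]
  3: obs=y cand={0} pick 0 [3->0 ok]
  4: obs=x cand={1,2} pick 1 [0->1 ok]
  5: obs=x cand={1,2} pick 1 [1->1 ok]
  6: obs=x cand={1,2} pick 1 [1->1 ok]
  7: obs=z cand={4} pick 4 [1->4 ok]
  8: obs=x cand={1,2} pick 1 [4->1 ok]
  9: obs=y cand={0} pick 0 [1->0 ok]
  10: obs=x cand={1,2} pick 2 [0->2 ok]
  11: obs=y cand={0} pick 0 [2->0 ok]
  12: obs=x cand={1,2} pick 1 [0->1 ok]
  13: obs=x cand={1,2} pick 1 [1->1 ok]
  14: obs=w cand={3} pick 3 [1->3 ok]
  15: obs=z cand={4} pick 4 [3->4 ok]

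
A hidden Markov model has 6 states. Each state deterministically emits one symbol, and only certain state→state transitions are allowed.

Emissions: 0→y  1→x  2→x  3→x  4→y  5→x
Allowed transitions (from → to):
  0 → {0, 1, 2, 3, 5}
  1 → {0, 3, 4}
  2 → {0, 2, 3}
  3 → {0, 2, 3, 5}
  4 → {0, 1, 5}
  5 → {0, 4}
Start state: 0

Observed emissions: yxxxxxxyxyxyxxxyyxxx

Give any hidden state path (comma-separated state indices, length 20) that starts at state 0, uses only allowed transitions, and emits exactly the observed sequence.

  [0] y  {0,4}  => 0  start
  [1] x  {1,2,3,5}  => 2  0->2 ok
  [2] x  {1,2,3,5}  => 2  2->2 ok
  [3] x  {1,2,3,5}  => 2  2->2 ok
  [4] x  {1,2,3,5}  => 2  2->2 ok
  [5] x  {1,2,3,5}  => 3  2->3 ok
  [6] x  {1,2,3,5}  => 5  3->5 ok
  [7] y  {0,4}  => 4  5->4 ok
  [8] x  {1,2,3,5}  => 1  4->1 ok
  [9] y  {0,4}  => 0  1->0 ok
  [10] x  {1,2,3,5}  => 5  0->5 ok
  [11] y  {0,4}  => 0  5->0 ok
  [12] x  {1,2,3,5}  => 2  0->2 ok
  [13] x  {1,2,3,5}  => 3  2->3 ok
  [14] x  {1,2,3,5}  => 5  3->5 ok
  [15] y  {0,4}  => 0  5->0 ok
  [16] y  {0,4}  => 0  0->0 ok
  [17] x  {1,2,3,5}  => 1  0->1 ok
  [18] x  {1,2,3,5}  => 3  1->3 ok
  [19] x  {1,2,3,5}  => 3  3->3 ok

0,2,2,2,2,3,5,4,1,0,5,0,2,3,5,0,0,1,3,3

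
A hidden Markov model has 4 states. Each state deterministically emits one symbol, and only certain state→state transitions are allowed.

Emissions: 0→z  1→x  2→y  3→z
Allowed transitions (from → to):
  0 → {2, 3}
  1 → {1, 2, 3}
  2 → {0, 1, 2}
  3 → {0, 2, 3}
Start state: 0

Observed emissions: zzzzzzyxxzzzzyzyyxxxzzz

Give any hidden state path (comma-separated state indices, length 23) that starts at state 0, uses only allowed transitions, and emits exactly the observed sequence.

0,3,3,0,3,3,2,1,1,3,3,0,3,2,0,2,2,1,1,1,3,3,0

  pos 0: z in {0,3}, choose 0; start
  pos 1: z in {0,3}, choose 3; 0->3 ok
  pos 2: z in {0,3}, choose 3; 3->3 ok
  pos 3: z in {0,3}, choose 0; 3->0 ok
  pos 4: z in {0,3}, choose 3; 0->3 ok
  pos 5: z in {0,3}, choose 3; 3->3 ok
  pos 6: y in {2}, choose 2; 3->2 ok
  pos 7: x in {1}, choose 1; 2->1 ok
  pos 8: x in {1}, choose 1; 1->1 ok
  pos 9: z in {0,3}, choose 3; 1->3 ok
  pos 10: z in {0,3}, choose 3; 3->3 ok
  pos 11: z in {0,3}, choose 0; 3->0 ok
  pos 12: z in {0,3}, choose 3; 0->3 ok
  pos 13: y in {2}, choose 2; 3->2 ok
  pos 14: z in {0,3}, choose 0; 2->0 ok
  pos 15: y in {2}, choose 2; 0->2 ok
  pos 16: y in {2}, choose 2; 2->2 ok
  pos 17: x in {1}, choose 1; 2->1 ok
  pos 18: x in {1}, choose 1; 1->1 ok
  pos 19: x in {1}, choose 1; 1->1 ok
  pos 20: z in {0,3}, choose 3; 1->3 ok
  pos 21: z in {0,3}, choose 3; 3->3 ok
  pos 22: z in {0,3}, choose 0; 3->0 ok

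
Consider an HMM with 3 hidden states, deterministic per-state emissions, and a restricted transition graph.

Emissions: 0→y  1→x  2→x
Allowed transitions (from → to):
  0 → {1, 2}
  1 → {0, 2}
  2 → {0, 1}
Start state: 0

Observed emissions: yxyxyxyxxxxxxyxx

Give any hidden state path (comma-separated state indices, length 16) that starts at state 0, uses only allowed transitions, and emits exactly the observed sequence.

0,1,0,1,0,1,0,2,1,2,1,2,1,0,1,2

  t0 'y' -> {0}, take 0 (start)
  t1 'x' -> {1,2}, take 1 (0->1 ok)
  t2 'y' -> {0}, take 0 (1->0 ok)
  t3 'x' -> {1,2}, take 1 (0->1 ok)
  t4 'y' -> {0}, take 0 (1->0 ok)
  t5 'x' -> {1,2}, take 1 (0->1 ok)
  t6 'y' -> {0}, take 0 (1->0 ok)
  t7 'x' -> {1,2}, take 2 (0->2 ok)
  t8 'x' -> {1,2}, take 1 (2->1 ok)
  t9 'x' -> {1,2}, take 2 (1->2 ok)
  t10 'x' -> {1,2}, take 1 (2->1 ok)
  t11 'x' -> {1,2}, take 2 (1->2 ok)
  t12 'x' -> {1,2}, take 1 (2->1 ok)
  t13 'y' -> {0}, take 0 (1->0 ok)
  t14 'x' -> {1,2}, take 1 (0->1 ok)
  t15 'x' -> {1,2}, take 2 (1->2 ok)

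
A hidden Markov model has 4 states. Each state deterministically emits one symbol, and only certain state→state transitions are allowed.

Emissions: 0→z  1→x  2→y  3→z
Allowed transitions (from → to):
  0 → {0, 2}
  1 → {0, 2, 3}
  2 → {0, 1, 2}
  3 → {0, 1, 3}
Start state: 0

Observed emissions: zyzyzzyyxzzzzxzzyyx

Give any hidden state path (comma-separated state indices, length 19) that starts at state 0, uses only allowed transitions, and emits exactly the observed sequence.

0,2,0,2,0,0,2,2,1,3,3,3,3,1,3,0,2,2,1

  [0] z  {0,3}  => 0  start
  [1] y  {2}  => 2  0->2 ok
  [2] z  {0,3}  => 0  2->0 ok
  [3] y  {2}  => 2  0->2 ok
  [4] z  {0,3}  => 0  2->0 ok
  [5] z  {0,3}  => 0  0->0 ok
  [6] y  {2}  => 2  0->2 ok
  [7] y  {2}  => 2  2->2 ok
  [8] x  {1}  => 1  2->1 ok
  [9] z  {0,3}  => 3  1->3 ok
  [10] z  {0,3}  => 3  3->3 ok
  [11] z  {0,3}  => 3  3->3 ok
  [12] z  {0,3}  => 3  3->3 ok
  [13] x  {1}  => 1  3->1 ok
  [14] z  {0,3}  => 3  1->3 ok
  [15] z  {0,3}  => 0  3->0 ok
  [16] y  {2}  => 2  0->2 ok
  [17] y  {2}  => 2  2->2 ok
  [18] x  {1}  => 1  2->1 ok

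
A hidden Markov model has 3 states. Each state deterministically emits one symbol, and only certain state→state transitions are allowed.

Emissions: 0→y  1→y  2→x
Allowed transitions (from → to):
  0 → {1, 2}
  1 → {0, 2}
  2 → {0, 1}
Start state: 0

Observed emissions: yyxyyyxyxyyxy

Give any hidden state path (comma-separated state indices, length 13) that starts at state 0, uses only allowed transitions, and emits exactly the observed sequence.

  pos 0: y in {0,1}, choose 0; start
  pos 1: y in {0,1}, choose 1; 0->1 ok
  pos 2: x in {2}, choose 2; 1->2 ok
  pos 3: y in {0,1}, choose 0; 2->0 ok
  pos 4: y in {0,1}, choose 1; 0->1 ok
  pos 5: y in {0,1}, choose 0; 1->0 ok
  pos 6: x in {2}, choose 2; 0->2 ok
  pos 7: y in {0,1}, choose 1; 2->1 ok
  pos 8: x in {2}, choose 2; 1->2 ok
  pos 9: y in {0,1}, choose 1; 2->1 ok
  pos 10: y in {0,1}, choose 0; 1->0 ok
  pos 11: x in {2}, choose 2; 0->2 ok
  pos 12: y in {0,1}, choose 1; 2->1 ok

0,1,2,0,1,0,2,1,2,1,0,2,1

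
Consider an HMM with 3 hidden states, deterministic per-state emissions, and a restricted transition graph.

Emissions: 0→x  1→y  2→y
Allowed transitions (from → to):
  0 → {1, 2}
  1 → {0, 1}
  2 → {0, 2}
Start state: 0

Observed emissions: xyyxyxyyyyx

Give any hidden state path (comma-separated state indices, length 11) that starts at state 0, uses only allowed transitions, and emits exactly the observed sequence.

0,1,1,0,1,0,2,2,2,2,0

  t0 'x' -> {0}, take 0 (start)
  t1 'y' -> {1,2}, take 1 (0->1 ok)
  t2 'y' -> {1,2}, take 1 (1->1 ok)
  t3 'x' -> {0}, take 0 (1->0 ok)
  t4 'y' -> {1,2}, take 1 (0->1 ok)
  t5 'x' -> {0}, take 0 (1->0 ok)
  t6 'y' -> {1,2}, take 2 (0->2 ok)
  t7 'y' -> {1,2}, take 2 (2->2 ok)
  t8 'y' -> {1,2}, take 2 (2->2 ok)
  t9 'y' -> {1,2}, take 2 (2->2 ok)
  t10 'x' -> {0}, take 0 (2->0 ok)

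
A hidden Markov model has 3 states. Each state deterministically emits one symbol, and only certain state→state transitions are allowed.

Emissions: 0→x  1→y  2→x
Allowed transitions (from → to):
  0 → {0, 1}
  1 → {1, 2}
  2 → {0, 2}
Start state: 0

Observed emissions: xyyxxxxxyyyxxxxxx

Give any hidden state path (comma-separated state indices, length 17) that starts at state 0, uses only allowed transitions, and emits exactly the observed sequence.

  [0] x  {0,2}  => 0  start
  [1] y  {1}  => 1  0->1 ok
  [2] y  {1}  => 1  1->1 ok
  [3] x  {0,2}  => 2  1->2 ok
  [4] x  {0,2}  => 2  2->2 ok
  [5] x  {0,2}  => 2  2->2 ok
  [6] x  {0,2}  => 2  2->2 ok
  [7] x  {0,2}  => 0  2->0 ok
  [8] y  {1}  => 1  0->1 ok
  [9] y  {1}  => 1  1->1 ok
  [10] y  {1}  => 1  1->1 ok
  [11] x  {0,2}  => 2  1->2 ok
  [12] x  {0,2}  => 2  2->2 ok
  [13] x  {0,2}  => 2  2->2 ok
  [14] x  {0,2}  => 2  2->2 ok
  [15] x  {0,2}  => 0  2->0 ok
  [16] x  {0,2}  => 0  0->0 ok

0,1,1,2,2,2,2,0,1,1,1,2,2,2,2,0,0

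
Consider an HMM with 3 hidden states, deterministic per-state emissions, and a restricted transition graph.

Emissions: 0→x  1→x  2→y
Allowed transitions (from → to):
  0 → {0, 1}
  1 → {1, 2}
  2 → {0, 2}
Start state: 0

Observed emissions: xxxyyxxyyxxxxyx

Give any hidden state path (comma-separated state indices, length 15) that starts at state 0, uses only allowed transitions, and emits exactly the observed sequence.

0,0,1,2,2,0,1,2,2,0,0,1,1,2,0

  [0] x  {0,1}  => 0  start
  [1] x  {0,1}  => 0  0->0 ok
  [2] x  {0,1}  => 1  0->1 ok
  [3] y  {2}  => 2  1->2 ok
  [4] y  {2}  => 2  2->2 ok
  [5] x  {0,1}  => 0  2->0 ok
  [6] x  {0,1}  => 1  0->1 ok
  [7] y  {2}  => 2  1->2 ok
  [8] y  {2}  => 2  2->2 ok
  [9] x  {0,1}  => 0  2->0 ok
  [10] x  {0,1}  => 0  0->0 ok
  [11] x  {0,1}  => 1  0->1 ok
  [12] x  {0,1}  => 1  1->1 ok
  [13] y  {2}  => 2  1->2 ok
  [14] x  {0,1}  => 0  2->0 ok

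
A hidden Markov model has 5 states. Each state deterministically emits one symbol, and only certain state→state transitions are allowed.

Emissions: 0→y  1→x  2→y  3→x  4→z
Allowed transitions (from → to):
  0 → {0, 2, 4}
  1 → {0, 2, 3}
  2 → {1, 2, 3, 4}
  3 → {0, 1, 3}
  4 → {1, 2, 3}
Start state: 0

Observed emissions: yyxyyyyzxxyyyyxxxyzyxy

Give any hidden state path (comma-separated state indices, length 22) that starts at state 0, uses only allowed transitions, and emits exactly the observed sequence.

0,2,1,0,0,0,0,4,3,3,0,2,2,2,3,1,3,0,4,2,1,0

  0: obs=y cand={0,2} pick 0 [start]
  1: obs=y cand={0,2} pick 2 [0->2 ok]
  2: obs=x cand={1,3} pick 1 [2->1 ok]
  3: obs=y cand={0,2} pick 0 [1->0 ok]
  4: obs=y cand={0,2} pick 0 [0->0 ok]
  5: obs=y cand={0,2} pick 0 [0->0 ok]
  6: obs=y cand={0,2} pick 0 [0->0 ok]
  7: obs=z cand={4} pick 4 [0->4 ok]
  8: obs=x cand={1,3} pick 3 [4->3 ok]
  9: obs=x cand={1,3} pick 3 [3->3 ok]
  10: obs=y cand={0,2} pick 0 [3->0 ok]
  11: obs=y cand={0,2} pick 2 [0->2 ok]
  12: obs=y cand={0,2} pick 2 [2->2 ok]
  13: obs=y cand={0,2} pick 2 [2->2 ok]
  14: obs=x cand={1,3} pick 3 [2->3 ok]
  15: obs=x cand={1,3} pick 1 [3->1 ok]
  16: obs=x cand={1,3} pick 3 [1->3 ok]
  17: obs=y cand={0,2} pick 0 [3->0 ok]
  18: obs=z cand={4} pick 4 [0->4 ok]
  19: obs=y cand={0,2} pick 2 [4->2 ok]
  20: obs=x cand={1,3} pick 1 [2->1 ok]
  21: obs=y cand={0,2} pick 0 [1->0 ok]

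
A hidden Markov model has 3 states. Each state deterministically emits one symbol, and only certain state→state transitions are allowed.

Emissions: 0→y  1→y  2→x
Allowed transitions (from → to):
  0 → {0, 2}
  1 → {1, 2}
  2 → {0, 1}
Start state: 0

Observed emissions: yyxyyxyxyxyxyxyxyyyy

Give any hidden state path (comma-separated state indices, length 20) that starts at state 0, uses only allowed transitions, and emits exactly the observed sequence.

0,0,2,1,1,2,1,2,0,2,1,2,0,2,0,2,0,0,0,0

  0: obs=y cand={0,1} pick 0 [start]
  1: obs=y cand={0,1} pick 0 [0->0 ok]
  2: obs=x cand={2} pick 2 [0->2 ok]
  3: obs=y cand={0,1} pick 1 [2->1 ok]
  4: obs=y cand={0,1} pick 1 [1->1 ok]
  5: obs=x cand={2} pick 2 [1->2 ok]
  6: obs=y cand={0,1} pick 1 [2->1 ok]
  7: obs=x cand={2} pick 2 [1->2 ok]
  8: obs=y cand={0,1} pick 0 [2->0 ok]
  9: obs=x cand={2} pick 2 [0->2 ok]
  10: obs=y cand={0,1} pick 1 [2->1 ok]
  11: obs=x cand={2} pick 2 [1->2 ok]
  12: obs=y cand={0,1} pick 0 [2->0 ok]
  13: obs=x cand={2} pick 2 [0->2 ok]
  14: obs=y cand={0,1} pick 0 [2->0 ok]
  15: obs=x cand={2} pick 2 [0->2 ok]
  16: obs=y cand={0,1} pick 0 [2->0 ok]
  17: obs=y cand={0,1} pick 0 [0->0 ok]
  18: obs=y cand={0,1} pick 0 [0->0 ok]
  19: obs=y cand={0,1} pick 0 [0->0 ok]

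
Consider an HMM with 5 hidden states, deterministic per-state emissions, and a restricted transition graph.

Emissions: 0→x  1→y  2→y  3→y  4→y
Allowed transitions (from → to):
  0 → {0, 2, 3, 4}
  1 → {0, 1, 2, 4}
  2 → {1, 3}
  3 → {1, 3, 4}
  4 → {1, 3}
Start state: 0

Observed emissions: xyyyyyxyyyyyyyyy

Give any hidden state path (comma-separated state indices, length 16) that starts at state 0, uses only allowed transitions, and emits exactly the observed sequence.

  0: obs=x cand={0} pick 0 [start]
  1: obs=y cand={1,2,3,4} pick 4 [0->4 ok]
  2: obs=y cand={1,2,3,4} pick 1 [4->1 ok]
  3: obs=y cand={1,2,3,4} pick 1 [1->1 ok]
  4: obs=y cand={1,2,3,4} pick 1 [1->1 ok]
  5: obs=y cand={1,2,3,4} pick 1 [1->1 ok]
  6: obs=x cand={0} pick 0 [1->0 ok]
  7: obs=y cand={1,2,3,4} pick 3 [0->3 ok]
  8: obs=y cand={1,2,3,4} pick 3 [3->3 ok]
  9: obs=y cand={1,2,3,4} pick 3 [3->3 ok]
  10: obs=y cand={1,2,3,4} pick 3 [3->3 ok]
  11: obs=y cand={1,2,3,4} pick 3 [3->3 ok]
  12: obs=y cand={1,2,3,4} pick 4 [3->4 ok]
  13: obs=y cand={1,2,3,4} pick 3 [4->3 ok]
  14: obs=y cand={1,2,3,4} pick 3 [3->3 ok]
  15: obs=y cand={1,2,3,4} pick 3 [3->3 ok]

0,4,1,1,1,1,0,3,3,3,3,3,4,3,3,3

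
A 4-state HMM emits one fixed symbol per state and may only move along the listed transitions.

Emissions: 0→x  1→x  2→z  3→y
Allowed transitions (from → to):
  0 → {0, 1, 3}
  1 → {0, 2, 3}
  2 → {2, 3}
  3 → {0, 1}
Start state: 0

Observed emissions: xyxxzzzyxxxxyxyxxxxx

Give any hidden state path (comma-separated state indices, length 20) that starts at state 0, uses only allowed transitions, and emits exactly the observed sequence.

  [0] x  {0,1}  => 0  start
  [1] y  {3}  => 3  0->3 ok
  [2] x  {0,1}  => 0  3->0 ok
  [3] x  {0,1}  => 1  0->1 ok
  [4] z  {2}  => 2  1->2 ok
  [5] z  {2}  => 2  2->2 ok
  [6] z  {2}  => 2  2->2 ok
  [7] y  {3}  => 3  2->3 ok
  [8] x  {0,1}  => 0  3->0 ok
  [9] x  {0,1}  => 1  0->1 ok
  [10] x  {0,1}  => 0  1->0 ok
  [11] x  {0,1}  => 0  0->0 ok
  [12] y  {3}  => 3  0->3 ok
  [13] x  {0,1}  => 1  3->1 ok
  [14] y  {3}  => 3  1->3 ok
  [15] x  {0,1}  => 0  3->0 ok
  [16] x  {0,1}  => 0  0->0 ok
  [17] x  {0,1}  => 0  0->0 ok
  [18] x  {0,1}  => 1  0->1 ok
  [19] x  {0,1}  => 0  1->0 ok

0,3,0,1,2,2,2,3,0,1,0,0,3,1,3,0,0,0,1,0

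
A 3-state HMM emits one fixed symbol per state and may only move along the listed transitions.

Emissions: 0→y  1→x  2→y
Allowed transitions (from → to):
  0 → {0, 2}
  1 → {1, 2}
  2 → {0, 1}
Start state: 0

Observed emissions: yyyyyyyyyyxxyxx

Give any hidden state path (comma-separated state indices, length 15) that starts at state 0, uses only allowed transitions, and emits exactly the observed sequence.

0,0,2,0,2,0,0,2,0,2,1,1,2,1,1

  0: obs=y cand={0,2} pick 0 [start]
  1: obs=y cand={0,2} pick 0 [0->0 ok]
  2: obs=y cand={0,2} pick 2 [0->2 ok]
  3: obs=y cand={0,2} pick 0 [2->0 ok]
  4: obs=y cand={0,2} pick 2 [0->2 ok]
  5: obs=y cand={0,2} pick 0 [2->0 ok]
  6: obs=y cand={0,2} pick 0 [0->0 ok]
  7: obs=y cand={0,2} pick 2 [0->2 ok]
  8: obs=y cand={0,2} pick 0 [2->0 ok]
  9: obs=y cand={0,2} pick 2 [0->2 ok]
  10: obs=x cand={1} pick 1 [2->1 ok]
  11: obs=x cand={1} pick 1 [1->1 ok]
  12: obs=y cand={0,2} pick 2 [1->2 ok]
  13: obs=x cand={1} pick 1 [2->1 ok]
  14: obs=x cand={1} pick 1 [1->1 ok]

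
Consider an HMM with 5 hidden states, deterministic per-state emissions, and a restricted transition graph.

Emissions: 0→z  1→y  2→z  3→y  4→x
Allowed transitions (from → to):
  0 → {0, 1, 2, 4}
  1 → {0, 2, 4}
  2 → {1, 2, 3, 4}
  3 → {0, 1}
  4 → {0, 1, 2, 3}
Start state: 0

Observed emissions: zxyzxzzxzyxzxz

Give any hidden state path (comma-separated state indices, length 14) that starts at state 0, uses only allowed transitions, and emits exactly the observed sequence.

0,4,1,2,4,2,2,4,0,1,4,0,4,0

  0: obs=z cand={0,2} pick 0 [start]
  1: obs=x cand={4} pick 4 [0->4 ok]
  2: obs=y cand={1,3} pick 1 [4->1 ok]
  3: obs=z cand={0,2} pick 2 [1->2 ok]
  4: obs=x cand={4} pick 4 [2->4 ok]
  5: obs=z cand={0,2} pick 2 [4->2 ok]
  6: obs=z cand={0,2} pick 2 [2->2 ok]
  7: obs=x cand={4} pick 4 [2->4 ok]
  8: obs=z cand={0,2} pick 0 [4->0 ok]
  9: obs=y cand={1,3} pick 1 [0->1 ok]
  10: obs=x cand={4} pick 4 [1->4 ok]
  11: obs=z cand={0,2} pick 0 [4->0 ok]
  12: obs=x cand={4} pick 4 [0->4 ok]
  13: obs=z cand={0,2} pick 0 [4->0 ok]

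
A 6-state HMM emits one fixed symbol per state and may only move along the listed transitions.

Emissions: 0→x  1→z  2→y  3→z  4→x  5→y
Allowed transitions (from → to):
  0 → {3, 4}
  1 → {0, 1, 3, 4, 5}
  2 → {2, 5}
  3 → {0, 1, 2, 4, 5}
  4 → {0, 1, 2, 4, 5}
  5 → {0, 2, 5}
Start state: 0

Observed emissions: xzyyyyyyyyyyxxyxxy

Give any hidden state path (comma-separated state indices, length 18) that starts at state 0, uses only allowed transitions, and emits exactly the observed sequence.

  [0] x  {0,4}  => 0  start
  [1] z  {1,3}  => 3  0->3 ok
  [2] y  {2,5}  => 2  3->2 ok
  [3] y  {2,5}  => 2  2->2 ok
  [4] y  {2,5}  => 5  2->5 ok
  [5] y  {2,5}  => 2  5->2 ok
  [6] y  {2,5}  => 2  2->2 ok
  [7] y  {2,5}  => 2  2->2 ok
  [8] y  {2,5}  => 2  2->2 ok
  [9] y  {2,5}  => 5  2->5 ok
  [10] y  {2,5}  => 5  5->5 ok
  [11] y  {2,5}  => 5  5->5 ok
  [12] x  {0,4}  => 0  5->0 ok
  [13] x  {0,4}  => 4  0->4 ok
  [14] y  {2,5}  => 5  4->5 ok
  [15] x  {0,4}  => 0  5->0 ok
  [16] x  {0,4}  => 4  0->4 ok
  [17] y  {2,5}  => 2  4->2 ok

0,3,2,2,5,2,2,2,2,5,5,5,0,4,5,0,4,2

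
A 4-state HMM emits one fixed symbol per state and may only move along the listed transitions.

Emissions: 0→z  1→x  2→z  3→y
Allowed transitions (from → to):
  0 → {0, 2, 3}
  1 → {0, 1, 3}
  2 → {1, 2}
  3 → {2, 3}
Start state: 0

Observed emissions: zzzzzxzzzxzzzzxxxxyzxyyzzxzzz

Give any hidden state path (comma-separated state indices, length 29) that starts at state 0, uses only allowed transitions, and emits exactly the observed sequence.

  [0] z  {0,2}  => 0  start
  [1] z  {0,2}  => 0  0->0 ok
  [2] z  {0,2}  => 0  0->0 ok
  [3] z  {0,2}  => 0  0->0 ok
  [4] z  {0,2}  => 2  0->2 ok
  [5] x  {1}  => 1  2->1 ok
  [6] z  {0,2}  => 0  1->0 ok
  [7] z  {0,2}  => 0  0->0 ok
  [8] z  {0,2}  => 2  0->2 ok
  [9] x  {1}  => 1  2->1 ok
  [10] z  {0,2}  => 0  1->0 ok
  [11] z  {0,2}  => 0  0->0 ok
  [12] z  {0,2}  => 2  0->2 ok
  [13] z  {0,2}  => 2  2->2 ok
  [14] x  {1}  => 1  2->1 ok
  [15] x  {1}  => 1  1->1 ok
  [16] x  {1}  => 1  1->1 ok
  [17] x  {1}  => 1  1->1 ok
  [18] y  {3}  => 3  1->3 ok
  [19] z  {0,2}  => 2  3->2 ok
  [20] x  {1}  => 1  2->1 ok
  [21] y  {3}  => 3  1->3 ok
  [22] y  {3}  => 3  3->3 ok
  [23] z  {0,2}  => 2  3->2 ok
  [24] z  {0,2}  => 2  2->2 ok
  [25] x  {1}  => 1  2->1 ok
  [26] z  {0,2}  => 0  1->0 ok
  [27] z  {0,2}  => 0  0->0 ok
  [28] z  {0,2}  => 0  0->0 ok

0,0,0,0,2,1,0,0,2,1,0,0,2,2,1,1,1,1,3,2,1,3,3,2,2,1,0,0,0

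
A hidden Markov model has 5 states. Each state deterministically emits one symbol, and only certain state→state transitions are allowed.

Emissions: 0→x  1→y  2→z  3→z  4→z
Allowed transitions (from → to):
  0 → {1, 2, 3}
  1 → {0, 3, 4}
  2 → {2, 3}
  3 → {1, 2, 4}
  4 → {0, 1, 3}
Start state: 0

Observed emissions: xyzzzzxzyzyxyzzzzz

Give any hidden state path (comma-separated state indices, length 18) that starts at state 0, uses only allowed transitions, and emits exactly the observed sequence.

0,1,3,2,3,4,0,3,1,3,1,0,1,3,4,3,2,2

  0: obs=x cand={0} pick 0 [start]
  1: obs=y cand={1} pick 1 [0->1 ok]
  2: obs=z cand={2,3,4} pick 3 [1->3 ok]
  3: obs=z cand={2,3,4} pick 2 [3->2 ok]
  4: obs=z cand={2,3,4} pick 3 [2->3 ok]
  5: obs=z cand={2,3,4} pick 4 [3->4 ok]
  6: obs=x cand={0} pick 0 [4->0 ok]
  7: obs=z cand={2,3,4} pick 3 [0->3 ok]
  8: obs=y cand={1} pick 1 [3->1 ok]
  9: obs=z cand={2,3,4} pick 3 [1->3 ok]
  10: obs=y cand={1} pick 1 [3->1 ok]
  11: obs=x cand={0} pick 0 [1->0 ok]
  12: obs=y cand={1} pick 1 [0->1 ok]
  13: obs=z cand={2,3,4} pick 3 [1->3 ok]
  14: obs=z cand={2,3,4} pick 4 [3->4 ok]
  15: obs=z cand={2,3,4} pick 3 [4->3 ok]
  16: obs=z cand={2,3,4} pick 2 [3->2 ok]
  17: obs=z cand={2,3,4} pick 2 [2->2 ok]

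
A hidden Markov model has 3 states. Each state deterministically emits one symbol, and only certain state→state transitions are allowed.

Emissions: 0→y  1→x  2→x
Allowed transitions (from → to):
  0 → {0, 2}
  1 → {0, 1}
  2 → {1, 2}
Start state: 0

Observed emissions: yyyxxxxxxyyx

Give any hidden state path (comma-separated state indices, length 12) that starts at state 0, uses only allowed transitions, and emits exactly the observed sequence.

0,0,0,2,2,2,2,1,1,0,0,2

  [0] y  {0}  => 0  start
  [1] y  {0}  => 0  0->0 ok
  [2] y  {0}  => 0  0->0 ok
  [3] x  {1,2}  => 2  0->2 ok
  [4] x  {1,2}  => 2  2->2 ok
  [5] x  {1,2}  => 2  2->2 ok
  [6] x  {1,2}  => 2  2->2 ok
  [7] x  {1,2}  => 1  2->1 ok
  [8] x  {1,2}  => 1  1->1 ok
  [9] y  {0}  => 0  1->0 ok
  [10] y  {0}  => 0  0->0 ok
  [11] x  {1,2}  => 2  0->2 ok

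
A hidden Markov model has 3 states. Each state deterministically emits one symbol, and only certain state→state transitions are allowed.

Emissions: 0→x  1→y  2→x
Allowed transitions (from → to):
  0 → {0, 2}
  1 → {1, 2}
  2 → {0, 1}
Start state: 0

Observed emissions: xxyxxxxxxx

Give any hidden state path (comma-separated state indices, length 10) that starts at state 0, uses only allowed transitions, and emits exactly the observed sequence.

0,2,1,2,0,2,0,2,0,2

  pos 0: x in {0,2}, choose 0; start
  pos 1: x in {0,2}, choose 2; 0->2 ok
  pos 2: y in {1}, choose 1; 2->1 ok
  pos 3: x in {0,2}, choose 2; 1->2 ok
  pos 4: x in {0,2}, choose 0; 2->0 ok
  pos 5: x in {0,2}, choose 2; 0->2 ok
  pos 6: x in {0,2}, choose 0; 2->0 ok
  pos 7: x in {0,2}, choose 2; 0->2 ok
  pos 8: x in {0,2}, choose 0; 2->0 ok
  pos 9: x in {0,2}, choose 2; 0->2 ok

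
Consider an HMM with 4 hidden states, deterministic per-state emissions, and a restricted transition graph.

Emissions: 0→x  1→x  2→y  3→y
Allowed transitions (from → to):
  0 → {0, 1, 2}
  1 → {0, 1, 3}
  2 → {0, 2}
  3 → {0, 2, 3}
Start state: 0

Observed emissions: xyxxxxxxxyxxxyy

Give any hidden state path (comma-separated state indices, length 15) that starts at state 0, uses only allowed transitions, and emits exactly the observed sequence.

  t0 'x' -> {0,1}, take 0 (start)
  t1 'y' -> {2,3}, take 2 (0->2 ok)
  t2 'x' -> {0,1}, take 0 (2->0 ok)
  t3 'x' -> {0,1}, take 0 (0->0 ok)
  t4 'x' -> {0,1}, take 1 (0->1 ok)
  t5 'x' -> {0,1}, take 0 (1->0 ok)
  t6 'x' -> {0,1}, take 0 (0->0 ok)
  t7 'x' -> {0,1}, take 1 (0->1 ok)
  t8 'x' -> {0,1}, take 1 (1->1 ok)
  t9 'y' -> {2,3}, take 3 (1->3 ok)
  t10 'x' -> {0,1}, take 0 (3->0 ok)
  t11 'x' -> {0,1}, take 1 (0->1 ok)
  t12 'x' -> {0,1}, take 1 (1->1 ok)
  t13 'y' -> {2,3}, take 3 (1->3 ok)
  t14 'y' -> {2,3}, take 3 (3->3 ok)

0,2,0,0,1,0,0,1,1,3,0,1,1,3,3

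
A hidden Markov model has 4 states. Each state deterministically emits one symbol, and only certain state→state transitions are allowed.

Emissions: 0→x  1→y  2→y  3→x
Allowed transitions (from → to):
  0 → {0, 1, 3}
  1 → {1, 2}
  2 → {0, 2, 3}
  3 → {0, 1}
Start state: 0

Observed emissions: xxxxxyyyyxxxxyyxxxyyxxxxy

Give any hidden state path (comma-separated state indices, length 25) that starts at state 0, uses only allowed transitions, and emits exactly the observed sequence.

0,3,0,0,3,1,1,2,2,0,0,3,0,1,2,0,0,3,1,2,0,0,3,0,1

  [0] x  {0,3}  => 0  start
  [1] x  {0,3}  => 3  0->3 ok
  [2] x  {0,3}  => 0  3->0 ok
  [3] x  {0,3}  => 0  0->0 ok
  [4] x  {0,3}  => 3  0->3 ok
  [5] y  {1,2}  => 1  3->1 ok
  [6] y  {1,2}  => 1  1->1 ok
  [7] y  {1,2}  => 2  1->2 ok
  [8] y  {1,2}  => 2  2->2 ok
  [9] x  {0,3}  => 0  2->0 ok
  [10] x  {0,3}  => 0  0->0 ok
  [11] x  {0,3}  => 3  0->3 ok
  [12] x  {0,3}  => 0  3->0 ok
  [13] y  {1,2}  => 1  0->1 ok
  [14] y  {1,2}  => 2  1->2 ok
  [15] x  {0,3}  => 0  2->0 ok
  [16] x  {0,3}  => 0  0->0 ok
  [17] x  {0,3}  => 3  0->3 ok
  [18] y  {1,2}  => 1  3->1 ok
  [19] y  {1,2}  => 2  1->2 ok
  [20] x  {0,3}  => 0  2->0 ok
  [21] x  {0,3}  => 0  0->0 ok
  [22] x  {0,3}  => 3  0->3 ok
  [23] x  {0,3}  => 0  3->0 ok
  [24] y  {1,2}  => 1  0->1 ok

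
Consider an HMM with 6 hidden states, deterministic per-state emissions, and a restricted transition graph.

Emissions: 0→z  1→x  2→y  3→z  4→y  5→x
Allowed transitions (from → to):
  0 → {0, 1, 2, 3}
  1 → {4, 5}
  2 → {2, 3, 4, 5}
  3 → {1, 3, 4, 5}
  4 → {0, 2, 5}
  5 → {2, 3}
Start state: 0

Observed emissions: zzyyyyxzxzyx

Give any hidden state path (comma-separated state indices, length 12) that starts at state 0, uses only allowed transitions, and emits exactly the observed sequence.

0,3,4,2,2,4,5,3,5,3,4,5

  0: obs=z cand={0,3} pick 0 [start]
  1: obs=z cand={0,3} pick 3 [0->3 ok]
  2: obs=y cand={2,4} pick 4 [3->4 ok]
  3: obs=y cand={2,4} pick 2 [4->2 ok]
  4: obs=y cand={2,4} pick 2 [2->2 ok]
  5: obs=y cand={2,4} pick 4 [2->4 ok]
  6: obs=x cand={1,5} pick 5 [4->5 ok]
  7: obs=z cand={0,3} pick 3 [5->3 ok]
  8: obs=x cand={1,5} pick 5 [3->5 ok]
  9: obs=z cand={0,3} pick 3 [5->3 ok]
  10: obs=y cand={2,4} pick 4 [3->4 ok]
  11: obs=x cand={1,5} pick 5 [4->5 ok]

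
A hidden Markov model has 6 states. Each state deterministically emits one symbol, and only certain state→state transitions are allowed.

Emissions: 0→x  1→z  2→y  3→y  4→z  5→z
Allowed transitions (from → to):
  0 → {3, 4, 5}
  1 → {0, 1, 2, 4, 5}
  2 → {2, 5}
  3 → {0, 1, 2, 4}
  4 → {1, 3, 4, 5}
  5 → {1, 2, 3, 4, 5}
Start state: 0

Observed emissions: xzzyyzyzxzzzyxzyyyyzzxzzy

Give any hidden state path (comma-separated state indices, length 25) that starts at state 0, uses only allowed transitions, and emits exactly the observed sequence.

0,5,5,3,2,5,3,1,0,4,1,4,3,0,5,2,2,2,2,5,1,0,5,4,3

  [0] x  {0}  => 0  start
  [1] z  {1,4,5}  => 5  0->5 ok
  [2] z  {1,4,5}  => 5  5->5 ok
  [3] y  {2,3}  => 3  5->3 ok
  [4] y  {2,3}  => 2  3->2 ok
  [5] z  {1,4,5}  => 5  2->5 ok
  [6] y  {2,3}  => 3  5->3 ok
  [7] z  {1,4,5}  => 1  3->1 ok
  [8] x  {0}  => 0  1->0 ok
  [9] z  {1,4,5}  => 4  0->4 ok
  [10] z  {1,4,5}  => 1  4->1 ok
  [11] z  {1,4,5}  => 4  1->4 ok
  [12] y  {2,3}  => 3  4->3 ok
  [13] x  {0}  => 0  3->0 ok
  [14] z  {1,4,5}  => 5  0->5 ok
  [15] y  {2,3}  => 2  5->2 ok
  [16] y  {2,3}  => 2  2->2 ok
  [17] y  {2,3}  => 2  2->2 ok
  [18] y  {2,3}  => 2  2->2 ok
  [19] z  {1,4,5}  => 5  2->5 ok
  [20] z  {1,4,5}  => 1  5->1 ok
  [21] x  {0}  => 0  1->0 ok
  [22] z  {1,4,5}  => 5  0->5 ok
  [23] z  {1,4,5}  => 4  5->4 ok
  [24] y  {2,3}  => 3  4->3 ok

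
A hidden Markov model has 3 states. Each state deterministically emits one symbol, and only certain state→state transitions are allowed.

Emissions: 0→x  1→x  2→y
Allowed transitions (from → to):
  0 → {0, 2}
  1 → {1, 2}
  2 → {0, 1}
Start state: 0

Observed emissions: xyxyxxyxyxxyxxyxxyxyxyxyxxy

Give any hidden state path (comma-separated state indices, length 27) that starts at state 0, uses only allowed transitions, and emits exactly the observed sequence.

0,2,0,2,0,0,2,1,2,0,0,2,0,0,2,1,1,2,1,2,1,2,0,2,0,0,2

  t0 'x' -> {0,1}, take 0 (start)
  t1 'y' -> {2}, take 2 (0->2 ok)
  t2 'x' -> {0,1}, take 0 (2->0 ok)
  t3 'y' -> {2}, take 2 (0->2 ok)
  t4 'x' -> {0,1}, take 0 (2->0 ok)
  t5 'x' -> {0,1}, take 0 (0->0 ok)
  t6 'y' -> {2}, take 2 (0->2 ok)
  t7 'x' -> {0,1}, take 1 (2->1 ok)
  t8 'y' -> {2}, take 2 (1->2 ok)
  t9 'x' -> {0,1}, take 0 (2->0 ok)
  t10 'x' -> {0,1}, take 0 (0->0 ok)
  t11 'y' -> {2}, take 2 (0->2 ok)
  t12 'x' -> {0,1}, take 0 (2->0 ok)
  t13 'x' -> {0,1}, take 0 (0->0 ok)
  t14 'y' -> {2}, take 2 (0->2 ok)
  t15 'x' -> {0,1}, take 1 (2->1 ok)
  t16 'x' -> {0,1}, take 1 (1->1 ok)
  t17 'y' -> {2}, take 2 (1->2 ok)
  t18 'x' -> {0,1}, take 1 (2->1 ok)
  t19 'y' -> {2}, take 2 (1->2 ok)
  t20 'x' -> {0,1}, take 1 (2->1 ok)
  t21 'y' -> {2}, take 2 (1->2 ok)
  t22 'x' -> {0,1}, take 0 (2->0 ok)
  t23 'y' -> {2}, take 2 (0->2 ok)
  t24 'x' -> {0,1}, take 0 (2->0 ok)
  t25 'x' -> {0,1}, take 0 (0->0 ok)
  t26 'y' -> {2}, take 2 (0->2 ok)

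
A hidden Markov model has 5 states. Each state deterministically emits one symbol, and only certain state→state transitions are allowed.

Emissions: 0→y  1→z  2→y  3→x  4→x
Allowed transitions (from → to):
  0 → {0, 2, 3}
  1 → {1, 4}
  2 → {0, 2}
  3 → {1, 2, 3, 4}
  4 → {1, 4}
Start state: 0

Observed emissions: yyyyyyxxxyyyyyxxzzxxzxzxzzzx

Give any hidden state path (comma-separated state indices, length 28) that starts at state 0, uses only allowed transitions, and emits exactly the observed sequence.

0,0,0,2,2,0,3,3,3,2,0,0,0,0,3,3,1,1,4,4,1,4,1,4,1,1,1,4

  0: obs=y cand={0,2} pick 0 [start]
  1: obs=y cand={0,2} pick 0 [0->0 ok]
  2: obs=y cand={0,2} pick 0 [0->0 ok]
  3: obs=y cand={0,2} pick 2 [0->2 ok]
  4: obs=y cand={0,2} pick 2 [2->2 ok]
  5: obs=y cand={0,2} pick 0 [2->0 ok]
  6: obs=x cand={3,4} pick 3 [0->3 ok]
  7: obs=x cand={3,4} pick 3 [3->3 ok]
  8: obs=x cand={3,4} pick 3 [3->3 ok]
  9: obs=y cand={0,2} pick 2 [3->2 ok]
  10: obs=y cand={0,2} pick 0 [2->0 ok]
  11: obs=y cand={0,2} pick 0 [0->0 ok]
  12: obs=y cand={0,2} pick 0 [0->0 ok]
  13: obs=y cand={0,2} pick 0 [0->0 ok]
  14: obs=x cand={3,4} pick 3 [0->3 ok]
  15: obs=x cand={3,4} pick 3 [3->3 ok]
  16: obs=z cand={1} pick 1 [3->1 ok]
  17: obs=z cand={1} pick 1 [1->1 ok]
  18: obs=x cand={3,4} pick 4 [1->4 ok]
  19: obs=x cand={3,4} pick 4 [4->4 ok]
  20: obs=z cand={1} pick 1 [4->1 ok]
  21: obs=x cand={3,4} pick 4 [1->4 ok]
  22: obs=z cand={1} pick 1 [4->1 ok]
  23: obs=x cand={3,4} pick 4 [1->4 ok]
  24: obs=z cand={1} pick 1 [4->1 ok]
  25: obs=z cand={1} pick 1 [1->1 ok]
  26: obs=z cand={1} pick 1 [1->1 ok]
  27: obs=x cand={3,4} pick 4 [1->4 ok]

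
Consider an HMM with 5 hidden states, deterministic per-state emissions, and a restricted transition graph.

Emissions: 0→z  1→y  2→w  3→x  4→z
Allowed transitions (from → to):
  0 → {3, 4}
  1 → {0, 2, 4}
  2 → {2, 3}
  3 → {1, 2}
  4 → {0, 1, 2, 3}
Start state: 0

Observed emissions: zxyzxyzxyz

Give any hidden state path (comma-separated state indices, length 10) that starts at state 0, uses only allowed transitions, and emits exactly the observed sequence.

0,3,1,4,3,1,4,3,1,0

  0: obs=z cand={0,4} pick 0 [start]
  1: obs=x cand={3} pick 3 [0->3 ok]
  2: obs=y cand={1} pick 1 [3->1 ok]
  3: obs=z cand={0,4} pick 4 [1->4 ok]
  4: obs=x cand={3} pick 3 [4->3 ok]
  5: obs=y cand={1} pick 1 [3->1 ok]
  6: obs=z cand={0,4} pick 4 [1->4 ok]
  7: obs=x cand={3} pick 3 [4->3 ok]
  8: obs=y cand={1} pick 1 [3->1 ok]
  9: obs=z cand={0,4} pick 0 [1->0 ok]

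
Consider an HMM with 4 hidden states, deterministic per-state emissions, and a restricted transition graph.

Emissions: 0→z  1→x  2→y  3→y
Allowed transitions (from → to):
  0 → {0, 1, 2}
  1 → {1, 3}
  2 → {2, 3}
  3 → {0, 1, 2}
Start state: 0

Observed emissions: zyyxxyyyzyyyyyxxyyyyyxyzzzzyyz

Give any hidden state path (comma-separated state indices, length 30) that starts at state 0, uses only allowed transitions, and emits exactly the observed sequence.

  t0 'z' -> {0}, take 0 (start)
  t1 'y' -> {2,3}, take 2 (0->2 ok)
  t2 'y' -> {2,3}, take 3 (2->3 ok)
  t3 'x' -> {1}, take 1 (3->1 ok)
  t4 'x' -> {1}, take 1 (1->1 ok)
  t5 'y' -> {2,3}, take 3 (1->3 ok)
  t6 'y' -> {2,3}, take 2 (3->2 ok)
  t7 'y' -> {2,3}, take 3 (2->3 ok)
  t8 'z' -> {0}, take 0 (3->0 ok)
  t9 'y' -> {2,3}, take 2 (0->2 ok)
  t10 'y' -> {2,3}, take 2 (2->2 ok)
  t11 'y' -> {2,3}, take 2 (2->2 ok)
  t12 'y' -> {2,3}, take 2 (2->2 ok)
  t13 'y' -> {2,3}, take 3 (2->3 ok)
  t14 'x' -> {1}, take 1 (3->1 ok)
  t15 'x' -> {1}, take 1 (1->1 ok)
  t16 'y' -> {2,3}, take 3 (1->3 ok)
  t17 'y' -> {2,3}, take 2 (3->2 ok)
  t18 'y' -> {2,3}, take 2 (2->2 ok)
  t19 'y' -> {2,3}, take 2 (2->2 ok)
  t20 'y' -> {2,3}, take 3 (2->3 ok)
  t21 'x' -> {1}, take 1 (3->1 ok)
  t22 'y' -> {2,3}, take 3 (1->3 ok)
  t23 'z' -> {0}, take 0 (3->0 ok)
  t24 'z' -> {0}, take 0 (0->0 ok)
  t25 'z' -> {0}, take 0 (0->0 ok)
  t26 'z' -> {0}, take 0 (0->0 ok)
  t27 'y' -> {2,3}, take 2 (0->2 ok)
  t28 'y' -> {2,3}, take 3 (2->3 ok)
  t29 'z' -> {0}, take 0 (3->0 ok)

0,2,3,1,1,3,2,3,0,2,2,2,2,3,1,1,3,2,2,2,3,1,3,0,0,0,0,2,3,0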